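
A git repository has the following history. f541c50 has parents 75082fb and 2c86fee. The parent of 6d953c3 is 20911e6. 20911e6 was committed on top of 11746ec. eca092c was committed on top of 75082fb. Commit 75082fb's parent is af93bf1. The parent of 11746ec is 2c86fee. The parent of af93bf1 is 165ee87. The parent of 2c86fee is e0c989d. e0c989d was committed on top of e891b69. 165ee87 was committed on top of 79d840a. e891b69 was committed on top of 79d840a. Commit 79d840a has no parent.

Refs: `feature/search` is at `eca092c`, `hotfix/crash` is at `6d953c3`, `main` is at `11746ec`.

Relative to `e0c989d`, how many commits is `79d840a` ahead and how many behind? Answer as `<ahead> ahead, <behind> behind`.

Reachable from 79d840a: {79d840a}.
Reachable from e0c989d: {79d840a, e0c989d, e891b69}.
Only in 79d840a's history (ahead): {} — 0.
Only in e0c989d's history (behind): {e0c989d, e891b69} — 2.

0 ahead, 2 behind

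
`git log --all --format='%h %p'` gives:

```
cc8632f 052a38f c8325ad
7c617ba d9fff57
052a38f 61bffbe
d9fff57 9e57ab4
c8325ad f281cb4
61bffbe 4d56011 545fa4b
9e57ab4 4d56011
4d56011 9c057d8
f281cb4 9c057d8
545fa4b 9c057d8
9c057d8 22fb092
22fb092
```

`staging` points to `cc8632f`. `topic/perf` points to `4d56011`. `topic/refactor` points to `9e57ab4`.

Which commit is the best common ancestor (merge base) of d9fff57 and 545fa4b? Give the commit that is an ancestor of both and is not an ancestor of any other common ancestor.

9c057d8

Ancestors of d9fff57: {22fb092, 4d56011, 9c057d8, 9e57ab4, d9fff57}.
Ancestors of 545fa4b: {22fb092, 545fa4b, 9c057d8}.
Common ancestors: {22fb092, 9c057d8}.
Among these, 9c057d8 is not an ancestor of any other common ancestor — it is the merge base.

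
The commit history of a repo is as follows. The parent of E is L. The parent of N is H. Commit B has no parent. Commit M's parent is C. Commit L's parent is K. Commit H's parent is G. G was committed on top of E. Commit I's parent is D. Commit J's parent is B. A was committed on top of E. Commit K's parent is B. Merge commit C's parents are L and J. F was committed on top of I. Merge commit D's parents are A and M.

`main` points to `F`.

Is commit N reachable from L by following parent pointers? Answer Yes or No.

No

Ancestors of L: {B, K, L}.
N is not in that set, so it is not an ancestor of L.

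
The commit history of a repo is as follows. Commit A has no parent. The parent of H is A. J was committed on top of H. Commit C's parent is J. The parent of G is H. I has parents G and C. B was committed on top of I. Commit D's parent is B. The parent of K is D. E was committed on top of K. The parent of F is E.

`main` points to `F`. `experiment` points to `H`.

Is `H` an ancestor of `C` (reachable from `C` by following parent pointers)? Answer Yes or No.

Yes

Ancestors of C (commits reachable by following parents): {A, C, H, J}.
H is in that set, so it is an ancestor of C.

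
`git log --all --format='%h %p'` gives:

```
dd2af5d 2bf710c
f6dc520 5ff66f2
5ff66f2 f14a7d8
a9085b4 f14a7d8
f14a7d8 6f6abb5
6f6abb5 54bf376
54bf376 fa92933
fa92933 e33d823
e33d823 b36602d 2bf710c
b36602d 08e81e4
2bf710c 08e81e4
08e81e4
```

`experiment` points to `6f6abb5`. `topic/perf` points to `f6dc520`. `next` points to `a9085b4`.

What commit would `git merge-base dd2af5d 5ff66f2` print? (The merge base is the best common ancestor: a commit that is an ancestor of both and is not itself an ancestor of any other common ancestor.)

2bf710c

Ancestors of dd2af5d: {08e81e4, 2bf710c, dd2af5d}.
Ancestors of 5ff66f2: {08e81e4, 2bf710c, 54bf376, 5ff66f2, 6f6abb5, b36602d, e33d823, f14a7d8, fa92933}.
Common ancestors: {08e81e4, 2bf710c}.
Among these, 2bf710c is not an ancestor of any other common ancestor — it is the merge base.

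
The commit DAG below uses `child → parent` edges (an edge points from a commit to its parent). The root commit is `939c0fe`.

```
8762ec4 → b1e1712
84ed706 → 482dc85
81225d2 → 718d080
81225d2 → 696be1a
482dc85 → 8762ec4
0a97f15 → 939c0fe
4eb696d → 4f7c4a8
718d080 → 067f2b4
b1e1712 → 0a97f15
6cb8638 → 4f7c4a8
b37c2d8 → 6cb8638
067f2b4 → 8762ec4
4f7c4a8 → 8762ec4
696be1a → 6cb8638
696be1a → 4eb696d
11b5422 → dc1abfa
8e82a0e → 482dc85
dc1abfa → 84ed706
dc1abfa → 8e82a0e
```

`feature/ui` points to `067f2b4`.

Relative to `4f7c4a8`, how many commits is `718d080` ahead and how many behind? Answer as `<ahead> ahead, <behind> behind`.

Reachable from 718d080: {067f2b4, 0a97f15, 718d080, 8762ec4, 939c0fe, b1e1712}.
Reachable from 4f7c4a8: {0a97f15, 4f7c4a8, 8762ec4, 939c0fe, b1e1712}.
Only in 718d080's history (ahead): {067f2b4, 718d080} — 2.
Only in 4f7c4a8's history (behind): {4f7c4a8} — 1.

2 ahead, 1 behind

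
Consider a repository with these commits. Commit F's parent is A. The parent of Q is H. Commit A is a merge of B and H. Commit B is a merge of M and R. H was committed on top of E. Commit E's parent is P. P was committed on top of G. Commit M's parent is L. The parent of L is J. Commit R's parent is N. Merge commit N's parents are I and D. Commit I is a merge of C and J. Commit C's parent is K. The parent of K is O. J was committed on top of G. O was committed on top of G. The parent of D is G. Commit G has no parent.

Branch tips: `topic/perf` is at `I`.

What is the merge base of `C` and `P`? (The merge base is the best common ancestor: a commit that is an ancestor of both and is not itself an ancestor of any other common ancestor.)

G

Ancestors of C: {C, G, K, O}.
Ancestors of P: {G, P}.
Common ancestors: {G}.
The only common ancestor is G, so it is the merge base.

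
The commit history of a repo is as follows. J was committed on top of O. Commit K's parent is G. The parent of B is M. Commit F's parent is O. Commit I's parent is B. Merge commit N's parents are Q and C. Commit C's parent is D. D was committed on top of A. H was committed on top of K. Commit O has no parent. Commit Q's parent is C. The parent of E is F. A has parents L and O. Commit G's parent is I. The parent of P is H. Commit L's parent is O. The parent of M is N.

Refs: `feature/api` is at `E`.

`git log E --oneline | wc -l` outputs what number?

Walking parent pointers from E: reachable set = {E, F, O}.
That is 3 commits.

3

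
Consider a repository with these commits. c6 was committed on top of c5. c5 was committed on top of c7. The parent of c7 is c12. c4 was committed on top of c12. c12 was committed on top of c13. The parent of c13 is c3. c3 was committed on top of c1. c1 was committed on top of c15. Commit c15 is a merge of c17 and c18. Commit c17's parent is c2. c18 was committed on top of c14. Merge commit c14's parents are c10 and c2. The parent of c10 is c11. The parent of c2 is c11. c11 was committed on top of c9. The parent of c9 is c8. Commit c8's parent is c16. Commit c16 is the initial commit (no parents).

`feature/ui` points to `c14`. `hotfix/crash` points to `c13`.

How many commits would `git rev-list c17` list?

6

Walking parent pointers from c17: reachable set = {c11, c16, c17, c2, c8, c9}.
That is 6 commits.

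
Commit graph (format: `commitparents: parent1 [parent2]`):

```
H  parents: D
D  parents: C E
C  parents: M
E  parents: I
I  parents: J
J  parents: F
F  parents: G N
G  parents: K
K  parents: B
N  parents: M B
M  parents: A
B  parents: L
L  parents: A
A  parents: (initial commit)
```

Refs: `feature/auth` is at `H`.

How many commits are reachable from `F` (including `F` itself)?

8

Walking parent pointers from F: reachable set = {A, B, F, G, K, L, M, N}.
That is 8 commits.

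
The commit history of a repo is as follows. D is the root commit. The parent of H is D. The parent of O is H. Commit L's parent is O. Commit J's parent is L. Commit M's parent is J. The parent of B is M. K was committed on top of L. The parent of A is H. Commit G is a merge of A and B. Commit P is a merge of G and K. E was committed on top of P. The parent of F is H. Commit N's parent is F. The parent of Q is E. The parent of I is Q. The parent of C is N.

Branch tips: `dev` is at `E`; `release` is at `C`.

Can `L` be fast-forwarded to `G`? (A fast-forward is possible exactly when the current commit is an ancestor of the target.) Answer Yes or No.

A fast-forward from L to G is possible iff L is an ancestor of G.
Ancestors of G: {A, B, D, G, H, J, L, M, O}.
L is among them, so fast-forward is possible.

Yes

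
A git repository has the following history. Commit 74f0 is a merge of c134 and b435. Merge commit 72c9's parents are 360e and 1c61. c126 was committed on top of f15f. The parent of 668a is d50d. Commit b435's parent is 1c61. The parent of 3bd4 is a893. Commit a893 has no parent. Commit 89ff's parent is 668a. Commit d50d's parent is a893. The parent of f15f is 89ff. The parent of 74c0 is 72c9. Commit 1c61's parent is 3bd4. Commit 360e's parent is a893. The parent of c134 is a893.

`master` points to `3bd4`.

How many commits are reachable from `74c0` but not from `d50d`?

Reachable from 74c0: {1c61, 360e, 3bd4, 72c9, 74c0, a893}.
Reachable from d50d: {a893, d50d}.
In 74c0's history but not d50d's: {1c61, 360e, 3bd4, 72c9, 74c0} — 5 commits.

5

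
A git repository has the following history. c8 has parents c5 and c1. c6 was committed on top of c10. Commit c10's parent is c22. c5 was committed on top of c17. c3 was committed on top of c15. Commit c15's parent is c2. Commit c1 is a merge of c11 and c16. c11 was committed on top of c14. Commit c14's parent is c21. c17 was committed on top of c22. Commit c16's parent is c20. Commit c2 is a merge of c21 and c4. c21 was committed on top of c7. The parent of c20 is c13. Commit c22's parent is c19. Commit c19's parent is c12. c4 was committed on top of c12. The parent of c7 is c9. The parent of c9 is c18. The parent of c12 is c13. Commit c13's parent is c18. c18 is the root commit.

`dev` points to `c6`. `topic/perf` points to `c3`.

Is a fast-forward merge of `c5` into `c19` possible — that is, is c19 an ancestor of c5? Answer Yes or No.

A fast-forward from c19 to c5 is possible iff c19 is an ancestor of c5.
Ancestors of c5: {c12, c13, c17, c18, c19, c22, c5}.
c19 is among them, so fast-forward is possible.

Yes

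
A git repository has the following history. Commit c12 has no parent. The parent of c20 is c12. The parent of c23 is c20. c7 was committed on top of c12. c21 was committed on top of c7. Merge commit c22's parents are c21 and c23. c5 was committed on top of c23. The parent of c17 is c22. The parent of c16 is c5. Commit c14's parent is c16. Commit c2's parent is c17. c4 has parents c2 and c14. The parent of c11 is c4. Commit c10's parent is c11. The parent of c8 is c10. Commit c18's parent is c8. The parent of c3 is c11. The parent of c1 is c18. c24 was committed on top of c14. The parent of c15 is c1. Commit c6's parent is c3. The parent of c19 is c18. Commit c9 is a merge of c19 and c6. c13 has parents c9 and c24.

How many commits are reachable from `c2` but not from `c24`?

Reachable from c2: {c12, c17, c2, c20, c21, c22, c23, c7}.
Reachable from c24: {c12, c14, c16, c20, c23, c24, c5}.
In c2's history but not c24's: {c17, c2, c21, c22, c7} — 5 commits.

5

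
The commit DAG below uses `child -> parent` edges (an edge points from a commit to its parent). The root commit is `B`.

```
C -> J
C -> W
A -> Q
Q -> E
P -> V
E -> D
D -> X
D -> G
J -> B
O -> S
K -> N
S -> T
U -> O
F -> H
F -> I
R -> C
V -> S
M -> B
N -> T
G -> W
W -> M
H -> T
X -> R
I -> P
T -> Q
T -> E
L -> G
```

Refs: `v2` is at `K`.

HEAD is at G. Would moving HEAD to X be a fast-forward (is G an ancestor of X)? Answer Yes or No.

A fast-forward from G to X is possible iff G is an ancestor of X.
Ancestors of X: {B, C, J, M, R, W, X}.
G is not among them, so fast-forward is not possible.

No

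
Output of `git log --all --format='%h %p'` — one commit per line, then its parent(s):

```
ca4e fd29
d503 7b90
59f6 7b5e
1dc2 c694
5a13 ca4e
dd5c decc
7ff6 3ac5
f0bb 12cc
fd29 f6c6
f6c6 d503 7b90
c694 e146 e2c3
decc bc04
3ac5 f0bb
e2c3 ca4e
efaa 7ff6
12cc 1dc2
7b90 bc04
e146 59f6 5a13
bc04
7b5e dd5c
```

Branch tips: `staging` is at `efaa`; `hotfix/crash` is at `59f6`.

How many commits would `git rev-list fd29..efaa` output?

15

Reachable from efaa: {12cc, 1dc2, 3ac5, 59f6, 5a13, 7b5e, 7b90, 7ff6, bc04, c694, ca4e, d503, dd5c, decc, e146, e2c3, efaa, f0bb, f6c6, fd29}.
Reachable from fd29: {7b90, bc04, d503, f6c6, fd29}.
In efaa's history but not fd29's: {12cc, 1dc2, 3ac5, 59f6, 5a13, 7b5e, 7ff6, c694, ca4e, dd5c, decc, e146, e2c3, efaa, f0bb} — 15 commits.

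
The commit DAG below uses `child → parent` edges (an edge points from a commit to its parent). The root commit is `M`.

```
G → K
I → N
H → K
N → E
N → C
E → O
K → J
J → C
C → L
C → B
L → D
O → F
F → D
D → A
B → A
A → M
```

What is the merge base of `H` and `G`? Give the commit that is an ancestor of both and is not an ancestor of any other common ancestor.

Ancestors of H: {A, B, C, D, H, J, K, L, M}.
Ancestors of G: {A, B, C, D, G, J, K, L, M}.
Common ancestors: {A, B, C, D, J, K, L, M}.
Among these, K is not an ancestor of any other common ancestor — it is the merge base.

K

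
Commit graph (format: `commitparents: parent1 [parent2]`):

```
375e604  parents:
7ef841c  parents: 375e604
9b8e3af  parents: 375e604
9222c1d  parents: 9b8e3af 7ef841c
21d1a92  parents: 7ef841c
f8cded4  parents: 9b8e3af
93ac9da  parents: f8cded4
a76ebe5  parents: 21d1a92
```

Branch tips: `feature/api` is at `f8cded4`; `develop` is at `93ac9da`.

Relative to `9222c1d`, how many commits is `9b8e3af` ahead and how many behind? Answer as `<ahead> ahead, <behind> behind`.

0 ahead, 2 behind

Reachable from 9b8e3af: {375e604, 9b8e3af}.
Reachable from 9222c1d: {375e604, 7ef841c, 9222c1d, 9b8e3af}.
Only in 9b8e3af's history (ahead): {} — 0.
Only in 9222c1d's history (behind): {7ef841c, 9222c1d} — 2.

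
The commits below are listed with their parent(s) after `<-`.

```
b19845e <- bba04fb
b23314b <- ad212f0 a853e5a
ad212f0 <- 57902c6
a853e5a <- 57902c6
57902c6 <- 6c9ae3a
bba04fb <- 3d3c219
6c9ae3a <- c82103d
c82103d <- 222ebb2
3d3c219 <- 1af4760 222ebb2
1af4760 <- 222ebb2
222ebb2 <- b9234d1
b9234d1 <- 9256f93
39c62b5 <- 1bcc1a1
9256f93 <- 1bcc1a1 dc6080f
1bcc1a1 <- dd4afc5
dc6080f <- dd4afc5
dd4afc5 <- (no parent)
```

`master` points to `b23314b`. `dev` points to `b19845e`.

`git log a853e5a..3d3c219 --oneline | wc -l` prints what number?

2

Reachable from 3d3c219: {1af4760, 1bcc1a1, 222ebb2, 3d3c219, 9256f93, b9234d1, dc6080f, dd4afc5}.
Reachable from a853e5a: {1bcc1a1, 222ebb2, 57902c6, 6c9ae3a, 9256f93, a853e5a, b9234d1, c82103d, dc6080f, dd4afc5}.
In 3d3c219's history but not a853e5a's: {1af4760, 3d3c219} — 2 commits.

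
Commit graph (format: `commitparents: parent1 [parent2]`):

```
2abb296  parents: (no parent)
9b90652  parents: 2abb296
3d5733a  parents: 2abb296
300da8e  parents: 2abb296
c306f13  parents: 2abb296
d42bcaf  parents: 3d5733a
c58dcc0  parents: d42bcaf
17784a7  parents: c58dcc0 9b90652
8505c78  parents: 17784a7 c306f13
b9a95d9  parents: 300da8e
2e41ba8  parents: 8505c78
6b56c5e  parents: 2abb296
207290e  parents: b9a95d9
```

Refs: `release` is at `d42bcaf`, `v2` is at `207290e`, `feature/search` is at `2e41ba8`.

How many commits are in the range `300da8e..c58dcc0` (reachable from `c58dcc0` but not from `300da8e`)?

Reachable from c58dcc0: {2abb296, 3d5733a, c58dcc0, d42bcaf}.
Reachable from 300da8e: {2abb296, 300da8e}.
In c58dcc0's history but not 300da8e's: {3d5733a, c58dcc0, d42bcaf} — 3 commits.

3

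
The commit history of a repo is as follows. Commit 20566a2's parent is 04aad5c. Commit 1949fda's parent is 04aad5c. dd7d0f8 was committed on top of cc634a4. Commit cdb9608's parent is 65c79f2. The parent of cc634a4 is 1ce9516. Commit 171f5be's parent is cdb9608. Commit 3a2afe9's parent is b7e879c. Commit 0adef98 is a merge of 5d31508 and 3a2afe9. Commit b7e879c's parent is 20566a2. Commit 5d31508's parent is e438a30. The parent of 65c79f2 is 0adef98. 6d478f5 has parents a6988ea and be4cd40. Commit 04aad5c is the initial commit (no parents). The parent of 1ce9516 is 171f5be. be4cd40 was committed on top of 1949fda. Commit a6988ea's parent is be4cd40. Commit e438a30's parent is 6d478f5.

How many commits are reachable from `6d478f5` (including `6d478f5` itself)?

5

Walking parent pointers from 6d478f5: reachable set = {04aad5c, 1949fda, 6d478f5, a6988ea, be4cd40}.
That is 5 commits.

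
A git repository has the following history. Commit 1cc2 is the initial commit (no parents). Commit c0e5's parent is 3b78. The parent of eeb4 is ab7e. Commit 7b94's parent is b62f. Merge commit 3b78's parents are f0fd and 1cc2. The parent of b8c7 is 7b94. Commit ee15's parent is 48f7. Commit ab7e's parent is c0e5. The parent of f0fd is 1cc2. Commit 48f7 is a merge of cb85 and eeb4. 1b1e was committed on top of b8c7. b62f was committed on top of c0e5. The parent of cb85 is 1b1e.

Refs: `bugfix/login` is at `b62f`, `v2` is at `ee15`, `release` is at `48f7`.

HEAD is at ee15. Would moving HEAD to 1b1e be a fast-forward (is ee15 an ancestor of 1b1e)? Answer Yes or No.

A fast-forward from ee15 to 1b1e is possible iff ee15 is an ancestor of 1b1e.
Ancestors of 1b1e: {1b1e, 1cc2, 3b78, 7b94, b62f, b8c7, c0e5, f0fd}.
ee15 is not among them, so fast-forward is not possible.

No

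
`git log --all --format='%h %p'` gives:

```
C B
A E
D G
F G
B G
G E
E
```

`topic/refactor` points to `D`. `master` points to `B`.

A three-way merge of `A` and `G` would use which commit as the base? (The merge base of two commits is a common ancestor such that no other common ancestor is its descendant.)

Ancestors of A: {A, E}.
Ancestors of G: {E, G}.
Common ancestors: {E}.
The only common ancestor is E, so it is the merge base.

E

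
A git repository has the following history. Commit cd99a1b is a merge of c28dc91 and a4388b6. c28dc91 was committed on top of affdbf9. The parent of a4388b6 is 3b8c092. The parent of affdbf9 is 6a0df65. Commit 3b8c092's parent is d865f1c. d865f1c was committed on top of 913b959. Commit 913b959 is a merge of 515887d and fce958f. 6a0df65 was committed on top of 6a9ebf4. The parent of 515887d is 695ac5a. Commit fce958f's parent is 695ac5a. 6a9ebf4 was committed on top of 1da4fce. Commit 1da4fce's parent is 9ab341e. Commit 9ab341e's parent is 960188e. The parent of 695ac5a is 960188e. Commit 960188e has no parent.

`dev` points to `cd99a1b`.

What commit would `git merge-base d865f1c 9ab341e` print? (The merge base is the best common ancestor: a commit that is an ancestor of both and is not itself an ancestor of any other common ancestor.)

960188e

Ancestors of d865f1c: {515887d, 695ac5a, 913b959, 960188e, d865f1c, fce958f}.
Ancestors of 9ab341e: {960188e, 9ab341e}.
Common ancestors: {960188e}.
The only common ancestor is 960188e, so it is the merge base.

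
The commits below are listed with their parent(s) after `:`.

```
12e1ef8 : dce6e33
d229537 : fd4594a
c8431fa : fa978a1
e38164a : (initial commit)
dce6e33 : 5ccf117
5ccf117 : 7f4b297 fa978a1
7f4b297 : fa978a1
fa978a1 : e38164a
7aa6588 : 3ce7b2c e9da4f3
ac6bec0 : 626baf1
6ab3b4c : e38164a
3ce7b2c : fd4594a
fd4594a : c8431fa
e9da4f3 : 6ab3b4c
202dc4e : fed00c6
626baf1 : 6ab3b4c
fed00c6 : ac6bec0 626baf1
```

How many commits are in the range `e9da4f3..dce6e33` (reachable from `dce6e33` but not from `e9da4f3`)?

4

Reachable from dce6e33: {5ccf117, 7f4b297, dce6e33, e38164a, fa978a1}.
Reachable from e9da4f3: {6ab3b4c, e38164a, e9da4f3}.
In dce6e33's history but not e9da4f3's: {5ccf117, 7f4b297, dce6e33, fa978a1} — 4 commits.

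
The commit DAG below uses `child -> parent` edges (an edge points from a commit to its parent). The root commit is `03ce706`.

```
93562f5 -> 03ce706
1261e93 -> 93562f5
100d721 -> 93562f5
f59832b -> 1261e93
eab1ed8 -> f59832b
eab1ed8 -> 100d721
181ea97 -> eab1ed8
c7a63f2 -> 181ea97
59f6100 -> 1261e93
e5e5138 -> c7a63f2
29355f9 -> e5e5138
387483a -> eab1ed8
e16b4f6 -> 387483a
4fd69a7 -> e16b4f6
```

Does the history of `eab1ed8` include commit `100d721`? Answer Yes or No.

Yes

Ancestors of eab1ed8 (commits reachable by following parents): {03ce706, 100d721, 1261e93, 93562f5, eab1ed8, f59832b}.
100d721 is in that set, so it is an ancestor of eab1ed8.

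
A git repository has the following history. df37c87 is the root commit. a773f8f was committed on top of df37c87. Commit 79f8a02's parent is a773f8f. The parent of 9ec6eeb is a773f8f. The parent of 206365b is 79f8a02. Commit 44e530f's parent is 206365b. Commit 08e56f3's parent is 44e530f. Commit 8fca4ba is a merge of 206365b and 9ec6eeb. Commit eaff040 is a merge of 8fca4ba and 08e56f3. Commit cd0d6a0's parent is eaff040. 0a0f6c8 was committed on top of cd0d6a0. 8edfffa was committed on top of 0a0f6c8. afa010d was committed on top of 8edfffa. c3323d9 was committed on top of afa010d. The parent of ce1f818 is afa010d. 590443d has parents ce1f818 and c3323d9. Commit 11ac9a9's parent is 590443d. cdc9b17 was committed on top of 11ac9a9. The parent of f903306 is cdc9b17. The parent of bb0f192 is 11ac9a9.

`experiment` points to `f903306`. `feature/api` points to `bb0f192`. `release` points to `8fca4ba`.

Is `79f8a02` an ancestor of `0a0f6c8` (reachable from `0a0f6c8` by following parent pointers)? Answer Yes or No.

Yes

Ancestors of 0a0f6c8 (commits reachable by following parents): {08e56f3, 0a0f6c8, 206365b, 44e530f, 79f8a02, 8fca4ba, 9ec6eeb, a773f8f, cd0d6a0, df37c87, eaff040}.
79f8a02 is in that set, so it is an ancestor of 0a0f6c8.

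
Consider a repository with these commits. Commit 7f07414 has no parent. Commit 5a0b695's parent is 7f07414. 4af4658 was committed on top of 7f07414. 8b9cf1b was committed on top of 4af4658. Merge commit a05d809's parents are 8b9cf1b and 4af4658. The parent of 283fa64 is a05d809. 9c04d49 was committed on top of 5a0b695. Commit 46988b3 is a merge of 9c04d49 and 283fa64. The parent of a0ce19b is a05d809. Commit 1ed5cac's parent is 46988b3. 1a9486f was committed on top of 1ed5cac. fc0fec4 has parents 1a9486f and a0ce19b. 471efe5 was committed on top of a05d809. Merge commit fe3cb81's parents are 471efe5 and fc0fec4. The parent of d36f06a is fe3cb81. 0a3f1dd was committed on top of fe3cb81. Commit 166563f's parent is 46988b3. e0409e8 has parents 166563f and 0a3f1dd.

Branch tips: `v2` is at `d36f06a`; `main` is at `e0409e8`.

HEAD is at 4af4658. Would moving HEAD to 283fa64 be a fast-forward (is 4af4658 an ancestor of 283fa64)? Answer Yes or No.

Yes

A fast-forward from 4af4658 to 283fa64 is possible iff 4af4658 is an ancestor of 283fa64.
Ancestors of 283fa64: {283fa64, 4af4658, 7f07414, 8b9cf1b, a05d809}.
4af4658 is among them, so fast-forward is possible.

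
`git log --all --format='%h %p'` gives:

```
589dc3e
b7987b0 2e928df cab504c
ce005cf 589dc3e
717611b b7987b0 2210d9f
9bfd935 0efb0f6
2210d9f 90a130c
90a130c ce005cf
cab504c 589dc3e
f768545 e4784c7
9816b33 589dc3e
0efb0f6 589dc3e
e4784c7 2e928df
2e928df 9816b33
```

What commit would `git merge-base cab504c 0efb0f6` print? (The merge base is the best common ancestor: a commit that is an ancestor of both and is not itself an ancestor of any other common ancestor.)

589dc3e

Ancestors of cab504c: {589dc3e, cab504c}.
Ancestors of 0efb0f6: {0efb0f6, 589dc3e}.
Common ancestors: {589dc3e}.
The only common ancestor is 589dc3e, so it is the merge base.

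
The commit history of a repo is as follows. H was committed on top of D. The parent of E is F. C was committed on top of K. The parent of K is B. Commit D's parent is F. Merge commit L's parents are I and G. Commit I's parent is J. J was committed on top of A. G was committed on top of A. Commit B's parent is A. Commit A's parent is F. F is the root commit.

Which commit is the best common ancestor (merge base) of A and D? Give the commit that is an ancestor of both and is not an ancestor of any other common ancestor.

F

Ancestors of A: {A, F}.
Ancestors of D: {D, F}.
Common ancestors: {F}.
The only common ancestor is F, so it is the merge base.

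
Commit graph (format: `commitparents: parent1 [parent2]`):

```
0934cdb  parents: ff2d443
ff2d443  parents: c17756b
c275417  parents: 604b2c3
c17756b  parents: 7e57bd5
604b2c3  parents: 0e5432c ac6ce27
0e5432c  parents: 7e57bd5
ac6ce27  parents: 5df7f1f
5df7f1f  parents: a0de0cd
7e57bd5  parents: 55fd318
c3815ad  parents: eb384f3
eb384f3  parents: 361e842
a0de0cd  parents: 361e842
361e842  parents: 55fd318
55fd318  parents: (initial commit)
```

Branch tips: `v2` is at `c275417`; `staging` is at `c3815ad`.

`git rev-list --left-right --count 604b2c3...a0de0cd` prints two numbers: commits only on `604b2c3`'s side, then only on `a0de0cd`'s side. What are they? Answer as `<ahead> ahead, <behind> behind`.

Reachable from 604b2c3: {0e5432c, 361e842, 55fd318, 5df7f1f, 604b2c3, 7e57bd5, a0de0cd, ac6ce27}.
Reachable from a0de0cd: {361e842, 55fd318, a0de0cd}.
Only in 604b2c3's history (ahead): {0e5432c, 5df7f1f, 604b2c3, 7e57bd5, ac6ce27} — 5.
Only in a0de0cd's history (behind): {} — 0.

5 ahead, 0 behind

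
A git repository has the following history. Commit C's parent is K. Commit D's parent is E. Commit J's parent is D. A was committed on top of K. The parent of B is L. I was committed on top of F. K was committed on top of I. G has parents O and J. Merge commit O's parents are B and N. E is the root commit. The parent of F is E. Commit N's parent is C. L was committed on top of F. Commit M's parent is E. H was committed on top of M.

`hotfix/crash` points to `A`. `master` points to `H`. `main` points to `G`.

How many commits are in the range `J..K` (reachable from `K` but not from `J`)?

3

Reachable from K: {E, F, I, K}.
Reachable from J: {D, E, J}.
In K's history but not J's: {F, I, K} — 3 commits.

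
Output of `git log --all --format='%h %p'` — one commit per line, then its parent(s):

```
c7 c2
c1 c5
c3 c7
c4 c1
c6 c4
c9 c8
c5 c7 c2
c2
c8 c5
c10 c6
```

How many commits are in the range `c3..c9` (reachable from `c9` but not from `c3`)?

3

Reachable from c9: {c2, c5, c7, c8, c9}.
Reachable from c3: {c2, c3, c7}.
In c9's history but not c3's: {c5, c8, c9} — 3 commits.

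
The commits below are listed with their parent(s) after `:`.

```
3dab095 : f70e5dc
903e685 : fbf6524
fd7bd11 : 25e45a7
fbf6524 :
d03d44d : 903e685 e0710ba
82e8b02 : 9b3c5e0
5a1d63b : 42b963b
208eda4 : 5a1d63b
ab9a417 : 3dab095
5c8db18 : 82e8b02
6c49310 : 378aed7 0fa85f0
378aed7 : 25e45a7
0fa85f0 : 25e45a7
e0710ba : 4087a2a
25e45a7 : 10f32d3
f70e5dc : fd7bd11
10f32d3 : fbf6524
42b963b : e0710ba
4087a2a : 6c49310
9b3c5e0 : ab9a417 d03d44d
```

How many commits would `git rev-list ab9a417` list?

7

Walking parent pointers from ab9a417: reachable set = {10f32d3, 25e45a7, 3dab095, ab9a417, f70e5dc, fbf6524, fd7bd11}.
That is 7 commits.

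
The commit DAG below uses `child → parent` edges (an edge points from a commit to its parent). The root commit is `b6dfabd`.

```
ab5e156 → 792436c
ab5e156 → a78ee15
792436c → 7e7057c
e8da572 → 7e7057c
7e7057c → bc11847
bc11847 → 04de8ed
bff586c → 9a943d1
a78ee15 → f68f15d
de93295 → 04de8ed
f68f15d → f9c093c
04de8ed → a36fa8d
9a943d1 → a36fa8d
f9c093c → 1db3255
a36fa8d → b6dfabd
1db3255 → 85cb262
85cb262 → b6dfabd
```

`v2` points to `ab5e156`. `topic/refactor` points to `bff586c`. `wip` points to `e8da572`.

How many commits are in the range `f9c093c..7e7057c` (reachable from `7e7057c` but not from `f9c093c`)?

Reachable from 7e7057c: {04de8ed, 7e7057c, a36fa8d, b6dfabd, bc11847}.
Reachable from f9c093c: {1db3255, 85cb262, b6dfabd, f9c093c}.
In 7e7057c's history but not f9c093c's: {04de8ed, 7e7057c, a36fa8d, bc11847} — 4 commits.

4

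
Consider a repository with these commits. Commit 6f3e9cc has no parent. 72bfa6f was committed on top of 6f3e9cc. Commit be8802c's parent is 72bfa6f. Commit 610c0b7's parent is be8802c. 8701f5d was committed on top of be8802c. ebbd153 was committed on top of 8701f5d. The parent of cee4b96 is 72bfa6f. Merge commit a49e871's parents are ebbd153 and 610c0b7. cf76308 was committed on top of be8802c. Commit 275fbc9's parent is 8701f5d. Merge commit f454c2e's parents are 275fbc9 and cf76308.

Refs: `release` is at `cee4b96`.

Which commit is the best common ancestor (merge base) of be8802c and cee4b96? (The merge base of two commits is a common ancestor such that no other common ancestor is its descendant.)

72bfa6f

Ancestors of be8802c: {6f3e9cc, 72bfa6f, be8802c}.
Ancestors of cee4b96: {6f3e9cc, 72bfa6f, cee4b96}.
Common ancestors: {6f3e9cc, 72bfa6f}.
Among these, 72bfa6f is not an ancestor of any other common ancestor — it is the merge base.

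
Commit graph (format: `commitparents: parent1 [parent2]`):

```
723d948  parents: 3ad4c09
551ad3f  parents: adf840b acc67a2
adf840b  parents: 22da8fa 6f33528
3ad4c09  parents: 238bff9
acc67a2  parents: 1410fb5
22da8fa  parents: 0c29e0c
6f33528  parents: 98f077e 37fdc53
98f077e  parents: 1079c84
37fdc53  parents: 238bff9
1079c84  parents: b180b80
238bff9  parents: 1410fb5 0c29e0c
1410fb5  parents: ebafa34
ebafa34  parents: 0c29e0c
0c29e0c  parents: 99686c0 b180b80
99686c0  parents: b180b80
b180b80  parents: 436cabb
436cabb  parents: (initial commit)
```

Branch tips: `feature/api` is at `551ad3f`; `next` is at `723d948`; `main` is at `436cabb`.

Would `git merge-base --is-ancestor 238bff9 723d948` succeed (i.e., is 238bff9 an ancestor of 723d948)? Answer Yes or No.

Ancestors of 723d948 (commits reachable by following parents): {0c29e0c, 1410fb5, 238bff9, 3ad4c09, 436cabb, 723d948, 99686c0, b180b80, ebafa34}.
238bff9 is in that set, so it is an ancestor of 723d948.

Yes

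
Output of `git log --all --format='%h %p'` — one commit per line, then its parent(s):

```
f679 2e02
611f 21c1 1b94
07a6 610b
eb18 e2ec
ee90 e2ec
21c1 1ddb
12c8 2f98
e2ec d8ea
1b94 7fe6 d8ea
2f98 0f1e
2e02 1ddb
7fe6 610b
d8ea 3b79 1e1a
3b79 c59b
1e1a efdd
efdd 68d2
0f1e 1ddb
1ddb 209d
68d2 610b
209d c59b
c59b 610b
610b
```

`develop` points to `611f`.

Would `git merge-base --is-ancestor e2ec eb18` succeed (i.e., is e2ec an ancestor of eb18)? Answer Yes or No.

Yes

Ancestors of eb18 (commits reachable by following parents): {1e1a, 3b79, 610b, 68d2, c59b, d8ea, e2ec, eb18, efdd}.
e2ec is in that set, so it is an ancestor of eb18.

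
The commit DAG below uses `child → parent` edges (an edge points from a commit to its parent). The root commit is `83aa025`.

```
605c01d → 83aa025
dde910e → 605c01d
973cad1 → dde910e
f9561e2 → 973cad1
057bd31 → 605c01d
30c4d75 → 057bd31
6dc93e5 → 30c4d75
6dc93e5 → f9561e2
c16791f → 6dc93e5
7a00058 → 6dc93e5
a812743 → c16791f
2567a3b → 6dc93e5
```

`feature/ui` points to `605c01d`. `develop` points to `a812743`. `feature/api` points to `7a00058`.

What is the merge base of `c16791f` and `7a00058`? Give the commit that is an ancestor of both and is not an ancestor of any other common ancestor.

Ancestors of c16791f: {057bd31, 30c4d75, 605c01d, 6dc93e5, 83aa025, 973cad1, c16791f, dde910e, f9561e2}.
Ancestors of 7a00058: {057bd31, 30c4d75, 605c01d, 6dc93e5, 7a00058, 83aa025, 973cad1, dde910e, f9561e2}.
Common ancestors: {057bd31, 30c4d75, 605c01d, 6dc93e5, 83aa025, 973cad1, dde910e, f9561e2}.
Among these, 6dc93e5 is not an ancestor of any other common ancestor — it is the merge base.

6dc93e5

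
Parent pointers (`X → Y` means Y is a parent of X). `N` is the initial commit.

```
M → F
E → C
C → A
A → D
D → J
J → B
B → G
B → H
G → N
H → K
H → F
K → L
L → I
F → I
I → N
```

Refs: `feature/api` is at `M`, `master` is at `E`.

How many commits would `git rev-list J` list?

9

Walking parent pointers from J: reachable set = {B, F, G, H, I, J, K, L, N}.
That is 9 commits.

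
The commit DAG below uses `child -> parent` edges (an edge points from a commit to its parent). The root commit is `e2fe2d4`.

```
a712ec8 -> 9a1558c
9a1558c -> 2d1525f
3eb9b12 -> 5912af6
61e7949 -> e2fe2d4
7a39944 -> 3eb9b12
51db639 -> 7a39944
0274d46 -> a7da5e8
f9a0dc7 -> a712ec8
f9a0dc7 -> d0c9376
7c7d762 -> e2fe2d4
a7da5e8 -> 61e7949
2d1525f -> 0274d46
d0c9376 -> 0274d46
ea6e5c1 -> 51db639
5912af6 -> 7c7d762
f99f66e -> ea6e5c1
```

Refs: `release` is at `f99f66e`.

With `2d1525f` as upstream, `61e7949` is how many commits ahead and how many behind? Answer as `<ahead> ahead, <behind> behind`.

Reachable from 61e7949: {61e7949, e2fe2d4}.
Reachable from 2d1525f: {0274d46, 2d1525f, 61e7949, a7da5e8, e2fe2d4}.
Only in 61e7949's history (ahead): {} — 0.
Only in 2d1525f's history (behind): {0274d46, 2d1525f, a7da5e8} — 3.

0 ahead, 3 behind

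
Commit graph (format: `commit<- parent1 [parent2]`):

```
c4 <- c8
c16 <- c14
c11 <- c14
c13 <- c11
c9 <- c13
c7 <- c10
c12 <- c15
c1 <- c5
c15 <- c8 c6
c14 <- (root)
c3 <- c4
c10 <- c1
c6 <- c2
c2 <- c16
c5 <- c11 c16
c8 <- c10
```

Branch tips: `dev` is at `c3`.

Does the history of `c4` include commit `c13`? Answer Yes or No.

Ancestors of c4: {c1, c10, c11, c14, c16, c4, c5, c8}.
c13 is not in that set, so it is not an ancestor of c4.

No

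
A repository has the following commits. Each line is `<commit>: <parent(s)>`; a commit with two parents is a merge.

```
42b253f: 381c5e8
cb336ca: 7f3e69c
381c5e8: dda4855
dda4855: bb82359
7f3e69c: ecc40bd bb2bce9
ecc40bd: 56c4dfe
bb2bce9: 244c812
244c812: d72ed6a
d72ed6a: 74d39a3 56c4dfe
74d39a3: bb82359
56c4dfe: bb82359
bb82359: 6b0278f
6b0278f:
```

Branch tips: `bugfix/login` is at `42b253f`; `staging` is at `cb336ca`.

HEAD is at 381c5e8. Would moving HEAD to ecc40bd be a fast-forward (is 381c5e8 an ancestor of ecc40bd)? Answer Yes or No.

No

A fast-forward from 381c5e8 to ecc40bd is possible iff 381c5e8 is an ancestor of ecc40bd.
Ancestors of ecc40bd: {56c4dfe, 6b0278f, bb82359, ecc40bd}.
381c5e8 is not among them, so fast-forward is not possible.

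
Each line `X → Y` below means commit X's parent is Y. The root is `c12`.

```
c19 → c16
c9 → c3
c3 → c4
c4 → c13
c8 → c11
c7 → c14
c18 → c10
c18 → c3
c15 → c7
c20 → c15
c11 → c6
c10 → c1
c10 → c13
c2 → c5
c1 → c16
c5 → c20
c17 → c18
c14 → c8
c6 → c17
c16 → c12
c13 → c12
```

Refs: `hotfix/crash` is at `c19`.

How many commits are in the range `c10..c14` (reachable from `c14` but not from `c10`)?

8

Reachable from c14: {c1, c10, c11, c12, c13, c14, c16, c17, c18, c3, c4, c6, c8}.
Reachable from c10: {c1, c10, c12, c13, c16}.
In c14's history but not c10's: {c11, c14, c17, c18, c3, c4, c6, c8} — 8 commits.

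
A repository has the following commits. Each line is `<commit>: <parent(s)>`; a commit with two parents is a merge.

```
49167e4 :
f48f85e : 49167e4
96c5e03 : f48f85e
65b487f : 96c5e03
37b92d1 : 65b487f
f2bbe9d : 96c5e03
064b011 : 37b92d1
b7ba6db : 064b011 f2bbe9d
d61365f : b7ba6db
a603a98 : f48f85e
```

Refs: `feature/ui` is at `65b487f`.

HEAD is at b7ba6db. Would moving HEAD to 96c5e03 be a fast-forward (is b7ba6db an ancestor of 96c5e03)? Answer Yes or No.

No

A fast-forward from b7ba6db to 96c5e03 is possible iff b7ba6db is an ancestor of 96c5e03.
Ancestors of 96c5e03: {49167e4, 96c5e03, f48f85e}.
b7ba6db is not among them, so fast-forward is not possible.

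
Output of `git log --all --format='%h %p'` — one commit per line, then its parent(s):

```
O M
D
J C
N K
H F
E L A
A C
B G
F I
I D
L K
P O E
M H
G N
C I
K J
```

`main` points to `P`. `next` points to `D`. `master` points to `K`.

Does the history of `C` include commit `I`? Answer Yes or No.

Yes

Ancestors of C (commits reachable by following parents): {C, D, I}.
I is in that set, so it is an ancestor of C.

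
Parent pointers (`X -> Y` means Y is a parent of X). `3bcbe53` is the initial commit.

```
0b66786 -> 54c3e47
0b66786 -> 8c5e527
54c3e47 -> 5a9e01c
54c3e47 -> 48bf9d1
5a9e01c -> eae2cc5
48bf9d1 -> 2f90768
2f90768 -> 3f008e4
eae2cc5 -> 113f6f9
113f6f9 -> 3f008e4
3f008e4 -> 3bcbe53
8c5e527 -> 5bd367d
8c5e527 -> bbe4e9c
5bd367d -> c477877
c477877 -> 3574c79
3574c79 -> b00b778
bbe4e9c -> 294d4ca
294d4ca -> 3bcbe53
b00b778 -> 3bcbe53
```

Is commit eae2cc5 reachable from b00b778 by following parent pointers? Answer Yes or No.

Ancestors of b00b778: {3bcbe53, b00b778}.
eae2cc5 is not in that set, so it is not an ancestor of b00b778.

No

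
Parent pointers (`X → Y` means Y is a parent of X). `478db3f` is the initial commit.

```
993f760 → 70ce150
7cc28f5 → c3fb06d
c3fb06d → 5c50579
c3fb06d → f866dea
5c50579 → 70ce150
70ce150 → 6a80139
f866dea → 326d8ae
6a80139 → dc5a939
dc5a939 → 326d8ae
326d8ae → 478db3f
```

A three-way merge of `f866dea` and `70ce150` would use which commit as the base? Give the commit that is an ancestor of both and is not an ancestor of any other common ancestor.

Ancestors of f866dea: {326d8ae, 478db3f, f866dea}.
Ancestors of 70ce150: {326d8ae, 478db3f, 6a80139, 70ce150, dc5a939}.
Common ancestors: {326d8ae, 478db3f}.
Among these, 326d8ae is not an ancestor of any other common ancestor — it is the merge base.

326d8ae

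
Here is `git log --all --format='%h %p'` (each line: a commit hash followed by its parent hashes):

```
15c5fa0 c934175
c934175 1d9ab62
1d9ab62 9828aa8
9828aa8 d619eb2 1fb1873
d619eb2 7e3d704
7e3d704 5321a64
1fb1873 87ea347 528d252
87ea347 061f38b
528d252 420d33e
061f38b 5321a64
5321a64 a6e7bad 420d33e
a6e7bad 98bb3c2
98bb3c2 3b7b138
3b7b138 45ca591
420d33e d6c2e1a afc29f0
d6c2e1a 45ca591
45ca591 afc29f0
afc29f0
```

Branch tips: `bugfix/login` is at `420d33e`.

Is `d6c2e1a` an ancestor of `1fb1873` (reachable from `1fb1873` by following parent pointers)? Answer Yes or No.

Ancestors of 1fb1873 (commits reachable by following parents): {061f38b, 1fb1873, 3b7b138, 420d33e, 45ca591, 528d252, 5321a64, 87ea347, 98bb3c2, a6e7bad, afc29f0, d6c2e1a}.
d6c2e1a is in that set, so it is an ancestor of 1fb1873.

Yes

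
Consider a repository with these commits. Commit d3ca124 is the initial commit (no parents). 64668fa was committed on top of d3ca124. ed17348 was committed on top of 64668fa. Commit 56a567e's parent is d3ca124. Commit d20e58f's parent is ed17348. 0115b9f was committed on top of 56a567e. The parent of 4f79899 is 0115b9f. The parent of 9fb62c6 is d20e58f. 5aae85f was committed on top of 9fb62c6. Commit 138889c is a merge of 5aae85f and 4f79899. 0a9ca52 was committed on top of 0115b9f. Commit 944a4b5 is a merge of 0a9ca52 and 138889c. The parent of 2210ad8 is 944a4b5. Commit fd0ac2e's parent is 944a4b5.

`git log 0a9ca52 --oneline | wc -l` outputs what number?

Walking parent pointers from 0a9ca52: reachable set = {0115b9f, 0a9ca52, 56a567e, d3ca124}.
That is 4 commits.

4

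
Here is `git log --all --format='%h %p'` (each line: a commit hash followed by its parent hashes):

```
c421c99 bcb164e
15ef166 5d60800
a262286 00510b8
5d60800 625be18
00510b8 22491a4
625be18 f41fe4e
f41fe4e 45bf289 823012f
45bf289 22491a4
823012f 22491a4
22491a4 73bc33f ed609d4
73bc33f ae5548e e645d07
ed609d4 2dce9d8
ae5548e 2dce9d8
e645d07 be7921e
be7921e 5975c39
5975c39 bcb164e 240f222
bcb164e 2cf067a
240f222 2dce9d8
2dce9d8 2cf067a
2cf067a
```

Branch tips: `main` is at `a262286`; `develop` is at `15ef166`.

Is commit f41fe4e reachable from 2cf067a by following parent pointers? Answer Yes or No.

No

Ancestors of 2cf067a: {2cf067a}.
f41fe4e is not in that set, so it is not an ancestor of 2cf067a.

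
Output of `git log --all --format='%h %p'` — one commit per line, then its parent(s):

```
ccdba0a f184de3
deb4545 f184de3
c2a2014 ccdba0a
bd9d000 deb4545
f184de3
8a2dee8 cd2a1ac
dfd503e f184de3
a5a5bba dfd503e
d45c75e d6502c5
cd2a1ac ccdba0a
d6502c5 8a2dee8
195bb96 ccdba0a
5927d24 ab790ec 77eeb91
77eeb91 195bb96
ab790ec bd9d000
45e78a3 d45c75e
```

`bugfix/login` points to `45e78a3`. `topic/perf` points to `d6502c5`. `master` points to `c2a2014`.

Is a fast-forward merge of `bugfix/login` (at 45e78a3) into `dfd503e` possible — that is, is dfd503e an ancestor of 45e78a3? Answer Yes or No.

A fast-forward from dfd503e to 45e78a3 is possible iff dfd503e is an ancestor of 45e78a3.
Ancestors of 45e78a3: {45e78a3, 8a2dee8, ccdba0a, cd2a1ac, d45c75e, d6502c5, f184de3}.
dfd503e is not among them, so fast-forward is not possible.

No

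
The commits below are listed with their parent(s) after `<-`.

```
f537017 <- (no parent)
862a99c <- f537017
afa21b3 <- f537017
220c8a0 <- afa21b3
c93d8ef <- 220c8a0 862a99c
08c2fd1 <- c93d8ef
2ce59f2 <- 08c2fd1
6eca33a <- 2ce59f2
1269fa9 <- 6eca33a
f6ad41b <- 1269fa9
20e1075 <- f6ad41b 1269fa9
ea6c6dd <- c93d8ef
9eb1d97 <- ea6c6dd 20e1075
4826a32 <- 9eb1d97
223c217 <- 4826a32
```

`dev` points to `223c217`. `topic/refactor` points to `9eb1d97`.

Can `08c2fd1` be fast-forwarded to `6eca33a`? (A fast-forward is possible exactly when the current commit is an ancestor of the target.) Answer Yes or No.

A fast-forward from 08c2fd1 to 6eca33a is possible iff 08c2fd1 is an ancestor of 6eca33a.
Ancestors of 6eca33a: {08c2fd1, 220c8a0, 2ce59f2, 6eca33a, 862a99c, afa21b3, c93d8ef, f537017}.
08c2fd1 is among them, so fast-forward is possible.

Yes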